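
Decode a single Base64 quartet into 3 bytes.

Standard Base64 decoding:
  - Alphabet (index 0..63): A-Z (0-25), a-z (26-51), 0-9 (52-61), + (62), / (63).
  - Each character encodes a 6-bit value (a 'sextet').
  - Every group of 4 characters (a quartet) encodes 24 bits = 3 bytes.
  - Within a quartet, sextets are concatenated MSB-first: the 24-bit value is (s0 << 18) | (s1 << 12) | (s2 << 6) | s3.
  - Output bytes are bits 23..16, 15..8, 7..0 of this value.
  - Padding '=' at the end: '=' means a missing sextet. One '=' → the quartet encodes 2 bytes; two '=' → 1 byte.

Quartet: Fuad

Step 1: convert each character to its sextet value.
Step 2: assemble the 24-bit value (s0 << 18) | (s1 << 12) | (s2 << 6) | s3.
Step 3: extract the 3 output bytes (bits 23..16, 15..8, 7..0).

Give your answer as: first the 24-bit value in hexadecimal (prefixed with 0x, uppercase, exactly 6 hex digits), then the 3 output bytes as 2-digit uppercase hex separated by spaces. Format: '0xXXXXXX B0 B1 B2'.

Answer: 0x16E69D 16 E6 9D

Derivation:
Sextets: F=5, u=46, a=26, d=29
24-bit: (5<<18) | (46<<12) | (26<<6) | 29
      = 0x140000 | 0x02E000 | 0x000680 | 0x00001D
      = 0x16E69D
Bytes: (v>>16)&0xFF=16, (v>>8)&0xFF=E6, v&0xFF=9D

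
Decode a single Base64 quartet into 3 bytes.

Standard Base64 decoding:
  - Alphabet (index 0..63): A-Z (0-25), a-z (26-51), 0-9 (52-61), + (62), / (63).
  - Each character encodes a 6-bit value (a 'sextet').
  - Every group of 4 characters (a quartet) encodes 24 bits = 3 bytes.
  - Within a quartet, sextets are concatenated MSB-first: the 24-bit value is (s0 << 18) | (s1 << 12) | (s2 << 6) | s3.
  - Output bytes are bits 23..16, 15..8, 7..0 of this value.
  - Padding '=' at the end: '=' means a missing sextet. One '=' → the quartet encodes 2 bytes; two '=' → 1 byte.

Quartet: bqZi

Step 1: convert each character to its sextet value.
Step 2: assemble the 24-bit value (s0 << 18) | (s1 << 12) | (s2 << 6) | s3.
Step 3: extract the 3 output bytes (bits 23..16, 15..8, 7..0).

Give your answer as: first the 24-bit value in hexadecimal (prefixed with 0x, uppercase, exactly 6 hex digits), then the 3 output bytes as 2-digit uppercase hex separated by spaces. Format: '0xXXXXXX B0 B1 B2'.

Answer: 0x6EA662 6E A6 62

Derivation:
Sextets: b=27, q=42, Z=25, i=34
24-bit: (27<<18) | (42<<12) | (25<<6) | 34
      = 0x6C0000 | 0x02A000 | 0x000640 | 0x000022
      = 0x6EA662
Bytes: (v>>16)&0xFF=6E, (v>>8)&0xFF=A6, v&0xFF=62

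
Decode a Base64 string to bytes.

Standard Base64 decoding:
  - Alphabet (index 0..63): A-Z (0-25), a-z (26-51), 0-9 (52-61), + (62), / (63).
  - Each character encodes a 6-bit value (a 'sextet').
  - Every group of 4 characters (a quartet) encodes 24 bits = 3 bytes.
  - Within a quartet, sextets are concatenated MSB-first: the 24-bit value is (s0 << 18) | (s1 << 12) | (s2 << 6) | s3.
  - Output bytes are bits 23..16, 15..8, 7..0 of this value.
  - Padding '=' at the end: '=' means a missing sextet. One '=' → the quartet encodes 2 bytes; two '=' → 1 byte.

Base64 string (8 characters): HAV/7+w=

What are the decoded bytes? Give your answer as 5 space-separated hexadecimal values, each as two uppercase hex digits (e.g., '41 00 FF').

After char 0 ('H'=7): chars_in_quartet=1 acc=0x7 bytes_emitted=0
After char 1 ('A'=0): chars_in_quartet=2 acc=0x1C0 bytes_emitted=0
After char 2 ('V'=21): chars_in_quartet=3 acc=0x7015 bytes_emitted=0
After char 3 ('/'=63): chars_in_quartet=4 acc=0x1C057F -> emit 1C 05 7F, reset; bytes_emitted=3
After char 4 ('7'=59): chars_in_quartet=1 acc=0x3B bytes_emitted=3
After char 5 ('+'=62): chars_in_quartet=2 acc=0xEFE bytes_emitted=3
After char 6 ('w'=48): chars_in_quartet=3 acc=0x3BFB0 bytes_emitted=3
Padding '=': partial quartet acc=0x3BFB0 -> emit EF EC; bytes_emitted=5

Answer: 1C 05 7F EF EC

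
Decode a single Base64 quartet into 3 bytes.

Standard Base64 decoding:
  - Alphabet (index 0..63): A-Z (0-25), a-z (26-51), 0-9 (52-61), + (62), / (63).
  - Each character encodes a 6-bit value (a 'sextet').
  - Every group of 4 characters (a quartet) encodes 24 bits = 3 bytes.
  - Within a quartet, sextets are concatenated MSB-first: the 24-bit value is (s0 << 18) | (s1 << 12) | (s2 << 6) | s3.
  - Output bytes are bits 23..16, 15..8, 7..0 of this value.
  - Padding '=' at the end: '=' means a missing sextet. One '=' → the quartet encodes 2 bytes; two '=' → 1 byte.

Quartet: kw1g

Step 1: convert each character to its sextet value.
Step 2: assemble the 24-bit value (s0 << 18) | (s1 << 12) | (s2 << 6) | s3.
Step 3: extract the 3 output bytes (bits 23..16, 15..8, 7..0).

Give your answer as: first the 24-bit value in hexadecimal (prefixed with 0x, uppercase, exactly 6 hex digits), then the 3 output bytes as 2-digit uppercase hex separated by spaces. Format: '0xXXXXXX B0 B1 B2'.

Answer: 0x930D60 93 0D 60

Derivation:
Sextets: k=36, w=48, 1=53, g=32
24-bit: (36<<18) | (48<<12) | (53<<6) | 32
      = 0x900000 | 0x030000 | 0x000D40 | 0x000020
      = 0x930D60
Bytes: (v>>16)&0xFF=93, (v>>8)&0xFF=0D, v&0xFF=60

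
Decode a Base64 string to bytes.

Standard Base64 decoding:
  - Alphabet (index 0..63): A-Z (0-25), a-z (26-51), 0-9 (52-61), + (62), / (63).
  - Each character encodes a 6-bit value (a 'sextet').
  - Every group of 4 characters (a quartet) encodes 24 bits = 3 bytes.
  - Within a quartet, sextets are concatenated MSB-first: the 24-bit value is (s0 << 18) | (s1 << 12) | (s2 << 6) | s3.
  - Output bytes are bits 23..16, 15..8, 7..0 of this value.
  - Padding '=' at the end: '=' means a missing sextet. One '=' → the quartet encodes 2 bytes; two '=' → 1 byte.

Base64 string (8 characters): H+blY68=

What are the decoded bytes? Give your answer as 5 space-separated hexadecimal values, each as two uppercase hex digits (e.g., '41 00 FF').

After char 0 ('H'=7): chars_in_quartet=1 acc=0x7 bytes_emitted=0
After char 1 ('+'=62): chars_in_quartet=2 acc=0x1FE bytes_emitted=0
After char 2 ('b'=27): chars_in_quartet=3 acc=0x7F9B bytes_emitted=0
After char 3 ('l'=37): chars_in_quartet=4 acc=0x1FE6E5 -> emit 1F E6 E5, reset; bytes_emitted=3
After char 4 ('Y'=24): chars_in_quartet=1 acc=0x18 bytes_emitted=3
After char 5 ('6'=58): chars_in_quartet=2 acc=0x63A bytes_emitted=3
After char 6 ('8'=60): chars_in_quartet=3 acc=0x18EBC bytes_emitted=3
Padding '=': partial quartet acc=0x18EBC -> emit 63 AF; bytes_emitted=5

Answer: 1F E6 E5 63 AF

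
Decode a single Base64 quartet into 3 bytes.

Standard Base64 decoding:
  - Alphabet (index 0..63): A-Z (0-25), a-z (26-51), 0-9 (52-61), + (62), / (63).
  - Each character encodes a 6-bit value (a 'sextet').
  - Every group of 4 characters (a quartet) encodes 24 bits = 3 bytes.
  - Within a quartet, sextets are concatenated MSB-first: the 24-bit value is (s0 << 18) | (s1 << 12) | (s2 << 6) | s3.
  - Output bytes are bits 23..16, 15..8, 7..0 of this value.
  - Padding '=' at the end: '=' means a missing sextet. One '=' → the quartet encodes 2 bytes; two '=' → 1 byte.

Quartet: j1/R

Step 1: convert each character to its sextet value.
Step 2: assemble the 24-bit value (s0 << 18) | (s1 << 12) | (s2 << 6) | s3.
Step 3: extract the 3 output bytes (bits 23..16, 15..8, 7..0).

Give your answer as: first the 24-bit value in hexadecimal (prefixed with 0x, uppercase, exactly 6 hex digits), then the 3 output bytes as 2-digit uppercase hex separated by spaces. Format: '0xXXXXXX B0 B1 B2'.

Answer: 0x8F5FD1 8F 5F D1

Derivation:
Sextets: j=35, 1=53, /=63, R=17
24-bit: (35<<18) | (53<<12) | (63<<6) | 17
      = 0x8C0000 | 0x035000 | 0x000FC0 | 0x000011
      = 0x8F5FD1
Bytes: (v>>16)&0xFF=8F, (v>>8)&0xFF=5F, v&0xFF=D1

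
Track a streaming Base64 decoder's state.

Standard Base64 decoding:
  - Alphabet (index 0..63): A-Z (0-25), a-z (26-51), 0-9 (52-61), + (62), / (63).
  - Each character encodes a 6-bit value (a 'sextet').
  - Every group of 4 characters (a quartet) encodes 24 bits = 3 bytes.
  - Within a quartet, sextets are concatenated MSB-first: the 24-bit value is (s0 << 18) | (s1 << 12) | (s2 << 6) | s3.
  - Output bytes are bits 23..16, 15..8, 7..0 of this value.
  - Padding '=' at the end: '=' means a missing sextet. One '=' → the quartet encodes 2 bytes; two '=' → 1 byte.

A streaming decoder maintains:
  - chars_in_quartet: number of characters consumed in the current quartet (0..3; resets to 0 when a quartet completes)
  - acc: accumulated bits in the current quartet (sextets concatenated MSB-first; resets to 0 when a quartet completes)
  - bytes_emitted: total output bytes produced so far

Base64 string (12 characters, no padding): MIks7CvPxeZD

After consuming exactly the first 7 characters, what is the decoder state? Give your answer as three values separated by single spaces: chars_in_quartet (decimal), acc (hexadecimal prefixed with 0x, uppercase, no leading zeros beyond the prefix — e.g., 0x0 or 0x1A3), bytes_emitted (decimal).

Answer: 3 0x3B0AF 3

Derivation:
After char 0 ('M'=12): chars_in_quartet=1 acc=0xC bytes_emitted=0
After char 1 ('I'=8): chars_in_quartet=2 acc=0x308 bytes_emitted=0
After char 2 ('k'=36): chars_in_quartet=3 acc=0xC224 bytes_emitted=0
After char 3 ('s'=44): chars_in_quartet=4 acc=0x30892C -> emit 30 89 2C, reset; bytes_emitted=3
After char 4 ('7'=59): chars_in_quartet=1 acc=0x3B bytes_emitted=3
After char 5 ('C'=2): chars_in_quartet=2 acc=0xEC2 bytes_emitted=3
After char 6 ('v'=47): chars_in_quartet=3 acc=0x3B0AF bytes_emitted=3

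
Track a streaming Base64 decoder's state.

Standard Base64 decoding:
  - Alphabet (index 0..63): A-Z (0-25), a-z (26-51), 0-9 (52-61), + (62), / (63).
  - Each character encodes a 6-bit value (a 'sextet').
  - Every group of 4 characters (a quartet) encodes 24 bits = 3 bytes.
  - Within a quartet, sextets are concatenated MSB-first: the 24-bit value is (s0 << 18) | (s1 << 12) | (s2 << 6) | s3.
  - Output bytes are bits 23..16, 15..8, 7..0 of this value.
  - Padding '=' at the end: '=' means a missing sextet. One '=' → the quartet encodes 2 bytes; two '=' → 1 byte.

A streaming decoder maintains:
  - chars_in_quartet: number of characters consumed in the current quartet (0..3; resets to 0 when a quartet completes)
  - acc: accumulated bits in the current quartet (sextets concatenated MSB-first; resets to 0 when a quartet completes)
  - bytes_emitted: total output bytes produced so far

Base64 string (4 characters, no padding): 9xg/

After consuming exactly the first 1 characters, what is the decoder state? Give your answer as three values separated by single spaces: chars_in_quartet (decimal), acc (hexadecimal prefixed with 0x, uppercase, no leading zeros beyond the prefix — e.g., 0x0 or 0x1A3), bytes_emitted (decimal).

After char 0 ('9'=61): chars_in_quartet=1 acc=0x3D bytes_emitted=0

Answer: 1 0x3D 0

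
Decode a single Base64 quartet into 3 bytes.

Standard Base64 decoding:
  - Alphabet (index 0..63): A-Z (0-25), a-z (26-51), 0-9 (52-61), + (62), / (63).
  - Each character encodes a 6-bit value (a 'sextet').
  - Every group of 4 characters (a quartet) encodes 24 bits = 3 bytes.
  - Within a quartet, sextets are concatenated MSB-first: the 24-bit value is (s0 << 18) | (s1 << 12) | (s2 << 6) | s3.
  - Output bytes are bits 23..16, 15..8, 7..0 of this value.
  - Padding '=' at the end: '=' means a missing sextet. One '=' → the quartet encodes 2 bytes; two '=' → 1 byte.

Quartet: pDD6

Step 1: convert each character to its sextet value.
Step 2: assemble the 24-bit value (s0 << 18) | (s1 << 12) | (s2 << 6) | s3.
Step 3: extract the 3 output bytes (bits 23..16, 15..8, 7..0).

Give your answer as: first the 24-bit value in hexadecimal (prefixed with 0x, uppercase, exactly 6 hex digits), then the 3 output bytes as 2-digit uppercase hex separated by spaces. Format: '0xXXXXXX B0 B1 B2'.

Sextets: p=41, D=3, D=3, 6=58
24-bit: (41<<18) | (3<<12) | (3<<6) | 58
      = 0xA40000 | 0x003000 | 0x0000C0 | 0x00003A
      = 0xA430FA
Bytes: (v>>16)&0xFF=A4, (v>>8)&0xFF=30, v&0xFF=FA

Answer: 0xA430FA A4 30 FA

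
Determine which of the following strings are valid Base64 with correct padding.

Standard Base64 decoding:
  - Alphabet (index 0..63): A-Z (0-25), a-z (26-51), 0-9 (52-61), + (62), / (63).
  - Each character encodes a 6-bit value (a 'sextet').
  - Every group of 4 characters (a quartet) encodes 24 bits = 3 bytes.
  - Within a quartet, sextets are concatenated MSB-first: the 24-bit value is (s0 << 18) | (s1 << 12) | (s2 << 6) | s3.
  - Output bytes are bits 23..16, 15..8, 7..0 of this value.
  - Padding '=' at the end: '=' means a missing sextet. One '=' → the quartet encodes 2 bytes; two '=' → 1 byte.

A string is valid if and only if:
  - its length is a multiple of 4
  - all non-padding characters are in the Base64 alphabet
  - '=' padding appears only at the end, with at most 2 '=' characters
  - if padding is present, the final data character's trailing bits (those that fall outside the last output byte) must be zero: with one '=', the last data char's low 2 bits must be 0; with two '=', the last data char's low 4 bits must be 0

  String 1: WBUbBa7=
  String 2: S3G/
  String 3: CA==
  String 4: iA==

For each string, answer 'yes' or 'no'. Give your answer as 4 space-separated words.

String 1: 'WBUbBa7=' → invalid (bad trailing bits)
String 2: 'S3G/' → valid
String 3: 'CA==' → valid
String 4: 'iA==' → valid

Answer: no yes yes yes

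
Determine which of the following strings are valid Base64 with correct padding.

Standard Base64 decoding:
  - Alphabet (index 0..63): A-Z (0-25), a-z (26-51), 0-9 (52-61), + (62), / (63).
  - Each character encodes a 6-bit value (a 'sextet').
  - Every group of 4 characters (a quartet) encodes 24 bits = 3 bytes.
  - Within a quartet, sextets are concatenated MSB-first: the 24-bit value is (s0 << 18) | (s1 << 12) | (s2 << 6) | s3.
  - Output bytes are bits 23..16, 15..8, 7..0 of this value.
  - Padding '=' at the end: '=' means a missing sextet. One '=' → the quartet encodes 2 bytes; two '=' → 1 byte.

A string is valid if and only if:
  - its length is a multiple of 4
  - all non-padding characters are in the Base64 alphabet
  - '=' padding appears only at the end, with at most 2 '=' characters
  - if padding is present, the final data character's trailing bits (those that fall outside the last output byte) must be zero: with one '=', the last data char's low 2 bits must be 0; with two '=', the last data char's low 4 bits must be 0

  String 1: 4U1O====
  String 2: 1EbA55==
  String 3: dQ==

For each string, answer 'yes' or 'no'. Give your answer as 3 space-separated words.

Answer: no no yes

Derivation:
String 1: '4U1O====' → invalid (4 pad chars (max 2))
String 2: '1EbA55==' → invalid (bad trailing bits)
String 3: 'dQ==' → valid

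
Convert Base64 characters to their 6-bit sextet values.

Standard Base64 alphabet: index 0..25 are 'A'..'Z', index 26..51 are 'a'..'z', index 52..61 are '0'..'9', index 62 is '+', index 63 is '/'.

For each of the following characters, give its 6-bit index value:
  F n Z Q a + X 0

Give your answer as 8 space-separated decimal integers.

'F': A..Z range, ord('F') − ord('A') = 5
'n': a..z range, 26 + ord('n') − ord('a') = 39
'Z': A..Z range, ord('Z') − ord('A') = 25
'Q': A..Z range, ord('Q') − ord('A') = 16
'a': a..z range, 26 + ord('a') − ord('a') = 26
'+': index 62
'X': A..Z range, ord('X') − ord('A') = 23
'0': 0..9 range, 52 + ord('0') − ord('0') = 52

Answer: 5 39 25 16 26 62 23 52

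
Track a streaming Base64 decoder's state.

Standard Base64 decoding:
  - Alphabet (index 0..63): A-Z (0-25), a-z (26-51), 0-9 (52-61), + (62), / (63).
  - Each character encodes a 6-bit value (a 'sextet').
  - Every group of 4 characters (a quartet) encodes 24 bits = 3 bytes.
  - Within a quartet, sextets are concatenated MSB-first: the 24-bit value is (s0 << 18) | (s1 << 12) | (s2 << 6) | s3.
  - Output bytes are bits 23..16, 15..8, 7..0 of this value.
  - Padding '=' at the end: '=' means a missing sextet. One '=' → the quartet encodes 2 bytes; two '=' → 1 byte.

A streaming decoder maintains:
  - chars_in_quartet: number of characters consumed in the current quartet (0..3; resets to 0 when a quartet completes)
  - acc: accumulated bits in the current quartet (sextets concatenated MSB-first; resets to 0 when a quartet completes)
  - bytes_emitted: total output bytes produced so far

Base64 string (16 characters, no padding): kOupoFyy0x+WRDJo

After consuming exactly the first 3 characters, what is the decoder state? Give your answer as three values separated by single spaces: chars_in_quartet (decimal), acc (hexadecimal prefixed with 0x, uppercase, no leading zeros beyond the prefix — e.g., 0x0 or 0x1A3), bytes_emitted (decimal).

After char 0 ('k'=36): chars_in_quartet=1 acc=0x24 bytes_emitted=0
After char 1 ('O'=14): chars_in_quartet=2 acc=0x90E bytes_emitted=0
After char 2 ('u'=46): chars_in_quartet=3 acc=0x243AE bytes_emitted=0

Answer: 3 0x243AE 0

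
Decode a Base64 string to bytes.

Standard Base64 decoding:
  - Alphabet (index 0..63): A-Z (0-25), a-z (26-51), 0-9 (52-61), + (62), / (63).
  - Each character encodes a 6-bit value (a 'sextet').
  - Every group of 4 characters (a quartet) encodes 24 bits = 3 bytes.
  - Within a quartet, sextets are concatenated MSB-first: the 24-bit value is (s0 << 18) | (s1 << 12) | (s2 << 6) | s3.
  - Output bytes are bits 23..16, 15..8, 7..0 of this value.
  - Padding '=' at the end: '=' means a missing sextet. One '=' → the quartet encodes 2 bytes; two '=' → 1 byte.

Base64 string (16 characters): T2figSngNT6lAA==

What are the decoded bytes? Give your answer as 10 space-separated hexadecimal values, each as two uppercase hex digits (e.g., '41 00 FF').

After char 0 ('T'=19): chars_in_quartet=1 acc=0x13 bytes_emitted=0
After char 1 ('2'=54): chars_in_quartet=2 acc=0x4F6 bytes_emitted=0
After char 2 ('f'=31): chars_in_quartet=3 acc=0x13D9F bytes_emitted=0
After char 3 ('i'=34): chars_in_quartet=4 acc=0x4F67E2 -> emit 4F 67 E2, reset; bytes_emitted=3
After char 4 ('g'=32): chars_in_quartet=1 acc=0x20 bytes_emitted=3
After char 5 ('S'=18): chars_in_quartet=2 acc=0x812 bytes_emitted=3
After char 6 ('n'=39): chars_in_quartet=3 acc=0x204A7 bytes_emitted=3
After char 7 ('g'=32): chars_in_quartet=4 acc=0x8129E0 -> emit 81 29 E0, reset; bytes_emitted=6
After char 8 ('N'=13): chars_in_quartet=1 acc=0xD bytes_emitted=6
After char 9 ('T'=19): chars_in_quartet=2 acc=0x353 bytes_emitted=6
After char 10 ('6'=58): chars_in_quartet=3 acc=0xD4FA bytes_emitted=6
After char 11 ('l'=37): chars_in_quartet=4 acc=0x353EA5 -> emit 35 3E A5, reset; bytes_emitted=9
After char 12 ('A'=0): chars_in_quartet=1 acc=0x0 bytes_emitted=9
After char 13 ('A'=0): chars_in_quartet=2 acc=0x0 bytes_emitted=9
Padding '==': partial quartet acc=0x0 -> emit 00; bytes_emitted=10

Answer: 4F 67 E2 81 29 E0 35 3E A5 00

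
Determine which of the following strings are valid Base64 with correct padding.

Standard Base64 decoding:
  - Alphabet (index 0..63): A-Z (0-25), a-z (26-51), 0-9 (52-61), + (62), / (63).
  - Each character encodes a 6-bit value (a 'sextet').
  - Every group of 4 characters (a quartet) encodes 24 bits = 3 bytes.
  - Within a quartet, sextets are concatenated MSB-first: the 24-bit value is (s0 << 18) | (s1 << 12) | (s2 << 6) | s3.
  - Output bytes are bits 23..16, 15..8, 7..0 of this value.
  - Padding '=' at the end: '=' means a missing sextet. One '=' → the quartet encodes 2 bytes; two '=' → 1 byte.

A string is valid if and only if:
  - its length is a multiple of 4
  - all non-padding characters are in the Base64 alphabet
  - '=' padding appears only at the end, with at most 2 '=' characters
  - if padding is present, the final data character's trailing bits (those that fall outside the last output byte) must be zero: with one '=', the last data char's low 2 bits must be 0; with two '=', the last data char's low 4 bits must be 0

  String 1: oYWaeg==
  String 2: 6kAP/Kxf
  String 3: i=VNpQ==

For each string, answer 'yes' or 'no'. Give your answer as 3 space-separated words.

String 1: 'oYWaeg==' → valid
String 2: '6kAP/Kxf' → valid
String 3: 'i=VNpQ==' → invalid (bad char(s): ['=']; '=' in middle)

Answer: yes yes no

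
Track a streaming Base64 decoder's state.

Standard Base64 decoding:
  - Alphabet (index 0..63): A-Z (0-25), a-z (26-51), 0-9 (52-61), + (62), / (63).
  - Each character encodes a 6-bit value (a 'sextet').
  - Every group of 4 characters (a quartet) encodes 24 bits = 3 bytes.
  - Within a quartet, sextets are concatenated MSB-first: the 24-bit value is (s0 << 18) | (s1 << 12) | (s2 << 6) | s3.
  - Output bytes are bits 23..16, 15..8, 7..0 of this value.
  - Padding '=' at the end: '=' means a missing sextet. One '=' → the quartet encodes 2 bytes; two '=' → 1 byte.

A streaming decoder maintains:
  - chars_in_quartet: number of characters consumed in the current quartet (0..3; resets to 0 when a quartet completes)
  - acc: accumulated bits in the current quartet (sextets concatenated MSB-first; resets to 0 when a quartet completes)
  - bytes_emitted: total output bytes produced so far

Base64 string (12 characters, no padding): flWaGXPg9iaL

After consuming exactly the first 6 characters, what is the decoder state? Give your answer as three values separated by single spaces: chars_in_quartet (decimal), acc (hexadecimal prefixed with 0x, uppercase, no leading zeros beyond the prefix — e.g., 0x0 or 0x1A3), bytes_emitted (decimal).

Answer: 2 0x197 3

Derivation:
After char 0 ('f'=31): chars_in_quartet=1 acc=0x1F bytes_emitted=0
After char 1 ('l'=37): chars_in_quartet=2 acc=0x7E5 bytes_emitted=0
After char 2 ('W'=22): chars_in_quartet=3 acc=0x1F956 bytes_emitted=0
After char 3 ('a'=26): chars_in_quartet=4 acc=0x7E559A -> emit 7E 55 9A, reset; bytes_emitted=3
After char 4 ('G'=6): chars_in_quartet=1 acc=0x6 bytes_emitted=3
After char 5 ('X'=23): chars_in_quartet=2 acc=0x197 bytes_emitted=3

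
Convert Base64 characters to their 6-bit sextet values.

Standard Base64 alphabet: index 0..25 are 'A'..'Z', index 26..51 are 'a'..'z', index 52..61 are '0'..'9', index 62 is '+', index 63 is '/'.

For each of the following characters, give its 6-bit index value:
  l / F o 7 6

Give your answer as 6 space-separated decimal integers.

'l': a..z range, 26 + ord('l') − ord('a') = 37
'/': index 63
'F': A..Z range, ord('F') − ord('A') = 5
'o': a..z range, 26 + ord('o') − ord('a') = 40
'7': 0..9 range, 52 + ord('7') − ord('0') = 59
'6': 0..9 range, 52 + ord('6') − ord('0') = 58

Answer: 37 63 5 40 59 58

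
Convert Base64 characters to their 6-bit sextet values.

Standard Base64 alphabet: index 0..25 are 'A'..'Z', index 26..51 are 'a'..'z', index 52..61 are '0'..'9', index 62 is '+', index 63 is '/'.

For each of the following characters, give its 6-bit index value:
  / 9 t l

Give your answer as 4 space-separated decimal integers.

Answer: 63 61 45 37

Derivation:
'/': index 63
'9': 0..9 range, 52 + ord('9') − ord('0') = 61
't': a..z range, 26 + ord('t') − ord('a') = 45
'l': a..z range, 26 + ord('l') − ord('a') = 37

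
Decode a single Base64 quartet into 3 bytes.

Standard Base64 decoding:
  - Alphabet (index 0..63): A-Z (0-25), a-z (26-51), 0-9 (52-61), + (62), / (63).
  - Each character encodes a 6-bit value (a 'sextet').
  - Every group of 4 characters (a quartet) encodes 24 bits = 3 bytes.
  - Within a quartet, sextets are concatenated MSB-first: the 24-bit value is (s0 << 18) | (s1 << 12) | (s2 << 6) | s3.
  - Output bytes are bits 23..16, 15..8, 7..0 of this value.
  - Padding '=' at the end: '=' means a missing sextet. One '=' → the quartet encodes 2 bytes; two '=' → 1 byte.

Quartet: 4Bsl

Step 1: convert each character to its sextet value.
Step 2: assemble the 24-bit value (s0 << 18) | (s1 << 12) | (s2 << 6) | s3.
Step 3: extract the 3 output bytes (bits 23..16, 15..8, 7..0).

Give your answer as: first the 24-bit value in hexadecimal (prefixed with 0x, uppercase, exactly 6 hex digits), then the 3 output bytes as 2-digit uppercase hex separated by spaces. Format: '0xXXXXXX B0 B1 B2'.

Sextets: 4=56, B=1, s=44, l=37
24-bit: (56<<18) | (1<<12) | (44<<6) | 37
      = 0xE00000 | 0x001000 | 0x000B00 | 0x000025
      = 0xE01B25
Bytes: (v>>16)&0xFF=E0, (v>>8)&0xFF=1B, v&0xFF=25

Answer: 0xE01B25 E0 1B 25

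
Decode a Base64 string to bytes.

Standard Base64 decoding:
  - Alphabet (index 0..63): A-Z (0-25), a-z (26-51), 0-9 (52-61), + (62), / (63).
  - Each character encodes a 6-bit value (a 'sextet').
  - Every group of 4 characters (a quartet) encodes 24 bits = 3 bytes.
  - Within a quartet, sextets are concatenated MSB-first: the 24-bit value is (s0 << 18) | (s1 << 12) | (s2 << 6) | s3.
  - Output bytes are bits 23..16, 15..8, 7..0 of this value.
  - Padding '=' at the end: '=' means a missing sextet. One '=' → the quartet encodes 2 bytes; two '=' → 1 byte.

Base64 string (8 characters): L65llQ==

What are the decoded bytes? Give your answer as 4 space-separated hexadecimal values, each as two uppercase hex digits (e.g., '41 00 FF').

Answer: 2F AE 65 95

Derivation:
After char 0 ('L'=11): chars_in_quartet=1 acc=0xB bytes_emitted=0
After char 1 ('6'=58): chars_in_quartet=2 acc=0x2FA bytes_emitted=0
After char 2 ('5'=57): chars_in_quartet=3 acc=0xBEB9 bytes_emitted=0
After char 3 ('l'=37): chars_in_quartet=4 acc=0x2FAE65 -> emit 2F AE 65, reset; bytes_emitted=3
After char 4 ('l'=37): chars_in_quartet=1 acc=0x25 bytes_emitted=3
After char 5 ('Q'=16): chars_in_quartet=2 acc=0x950 bytes_emitted=3
Padding '==': partial quartet acc=0x950 -> emit 95; bytes_emitted=4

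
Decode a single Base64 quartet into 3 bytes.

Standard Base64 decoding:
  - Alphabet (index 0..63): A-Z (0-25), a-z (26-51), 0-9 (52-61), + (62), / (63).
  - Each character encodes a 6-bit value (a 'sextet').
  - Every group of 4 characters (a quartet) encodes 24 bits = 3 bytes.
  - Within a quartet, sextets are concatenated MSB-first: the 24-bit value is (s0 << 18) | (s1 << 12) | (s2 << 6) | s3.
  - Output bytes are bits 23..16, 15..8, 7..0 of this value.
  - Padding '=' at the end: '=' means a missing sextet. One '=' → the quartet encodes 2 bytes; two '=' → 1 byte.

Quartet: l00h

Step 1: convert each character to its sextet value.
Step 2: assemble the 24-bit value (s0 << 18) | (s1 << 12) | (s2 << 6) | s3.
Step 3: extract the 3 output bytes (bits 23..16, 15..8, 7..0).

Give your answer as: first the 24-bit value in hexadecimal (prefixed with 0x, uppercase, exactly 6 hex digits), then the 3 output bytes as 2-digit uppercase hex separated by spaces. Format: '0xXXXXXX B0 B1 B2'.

Sextets: l=37, 0=52, 0=52, h=33
24-bit: (37<<18) | (52<<12) | (52<<6) | 33
      = 0x940000 | 0x034000 | 0x000D00 | 0x000021
      = 0x974D21
Bytes: (v>>16)&0xFF=97, (v>>8)&0xFF=4D, v&0xFF=21

Answer: 0x974D21 97 4D 21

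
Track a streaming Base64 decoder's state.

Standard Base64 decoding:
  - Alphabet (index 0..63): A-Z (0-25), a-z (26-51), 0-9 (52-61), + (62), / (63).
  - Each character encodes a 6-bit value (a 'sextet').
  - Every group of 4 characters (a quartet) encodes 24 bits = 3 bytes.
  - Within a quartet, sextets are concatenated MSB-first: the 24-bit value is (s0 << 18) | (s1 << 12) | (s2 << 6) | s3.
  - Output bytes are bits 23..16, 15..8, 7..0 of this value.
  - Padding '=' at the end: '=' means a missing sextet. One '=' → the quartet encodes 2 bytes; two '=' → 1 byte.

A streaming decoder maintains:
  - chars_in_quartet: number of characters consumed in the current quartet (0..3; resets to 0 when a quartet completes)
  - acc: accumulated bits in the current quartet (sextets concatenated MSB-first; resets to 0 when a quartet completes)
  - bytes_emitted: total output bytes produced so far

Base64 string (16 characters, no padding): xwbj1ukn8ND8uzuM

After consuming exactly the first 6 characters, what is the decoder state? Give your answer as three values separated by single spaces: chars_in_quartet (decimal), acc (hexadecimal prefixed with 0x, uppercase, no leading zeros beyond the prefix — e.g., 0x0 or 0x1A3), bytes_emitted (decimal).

After char 0 ('x'=49): chars_in_quartet=1 acc=0x31 bytes_emitted=0
After char 1 ('w'=48): chars_in_quartet=2 acc=0xC70 bytes_emitted=0
After char 2 ('b'=27): chars_in_quartet=3 acc=0x31C1B bytes_emitted=0
After char 3 ('j'=35): chars_in_quartet=4 acc=0xC706E3 -> emit C7 06 E3, reset; bytes_emitted=3
After char 4 ('1'=53): chars_in_quartet=1 acc=0x35 bytes_emitted=3
After char 5 ('u'=46): chars_in_quartet=2 acc=0xD6E bytes_emitted=3

Answer: 2 0xD6E 3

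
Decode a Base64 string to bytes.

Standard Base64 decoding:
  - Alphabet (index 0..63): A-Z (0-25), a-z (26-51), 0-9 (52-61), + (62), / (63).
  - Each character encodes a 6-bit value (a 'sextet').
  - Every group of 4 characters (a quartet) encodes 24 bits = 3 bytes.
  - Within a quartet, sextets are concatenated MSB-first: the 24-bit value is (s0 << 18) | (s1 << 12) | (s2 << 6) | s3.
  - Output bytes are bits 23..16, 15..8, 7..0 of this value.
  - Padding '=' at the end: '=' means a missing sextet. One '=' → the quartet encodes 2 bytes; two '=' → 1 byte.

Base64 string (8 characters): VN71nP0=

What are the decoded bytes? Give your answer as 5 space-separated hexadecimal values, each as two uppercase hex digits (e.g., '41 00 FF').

After char 0 ('V'=21): chars_in_quartet=1 acc=0x15 bytes_emitted=0
After char 1 ('N'=13): chars_in_quartet=2 acc=0x54D bytes_emitted=0
After char 2 ('7'=59): chars_in_quartet=3 acc=0x1537B bytes_emitted=0
After char 3 ('1'=53): chars_in_quartet=4 acc=0x54DEF5 -> emit 54 DE F5, reset; bytes_emitted=3
After char 4 ('n'=39): chars_in_quartet=1 acc=0x27 bytes_emitted=3
After char 5 ('P'=15): chars_in_quartet=2 acc=0x9CF bytes_emitted=3
After char 6 ('0'=52): chars_in_quartet=3 acc=0x273F4 bytes_emitted=3
Padding '=': partial quartet acc=0x273F4 -> emit 9C FD; bytes_emitted=5

Answer: 54 DE F5 9C FD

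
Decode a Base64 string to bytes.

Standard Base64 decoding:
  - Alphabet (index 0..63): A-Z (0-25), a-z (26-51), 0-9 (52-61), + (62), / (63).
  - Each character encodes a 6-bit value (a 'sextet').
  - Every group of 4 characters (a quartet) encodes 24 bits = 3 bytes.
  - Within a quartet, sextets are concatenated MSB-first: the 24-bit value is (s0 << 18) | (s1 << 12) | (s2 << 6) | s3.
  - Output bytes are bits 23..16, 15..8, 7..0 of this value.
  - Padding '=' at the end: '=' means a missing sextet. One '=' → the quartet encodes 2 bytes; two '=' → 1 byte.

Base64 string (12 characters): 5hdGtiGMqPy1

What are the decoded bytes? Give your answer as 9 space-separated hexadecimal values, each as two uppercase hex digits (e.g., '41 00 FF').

Answer: E6 17 46 B6 21 8C A8 FC B5

Derivation:
After char 0 ('5'=57): chars_in_quartet=1 acc=0x39 bytes_emitted=0
After char 1 ('h'=33): chars_in_quartet=2 acc=0xE61 bytes_emitted=0
After char 2 ('d'=29): chars_in_quartet=3 acc=0x3985D bytes_emitted=0
After char 3 ('G'=6): chars_in_quartet=4 acc=0xE61746 -> emit E6 17 46, reset; bytes_emitted=3
After char 4 ('t'=45): chars_in_quartet=1 acc=0x2D bytes_emitted=3
After char 5 ('i'=34): chars_in_quartet=2 acc=0xB62 bytes_emitted=3
After char 6 ('G'=6): chars_in_quartet=3 acc=0x2D886 bytes_emitted=3
After char 7 ('M'=12): chars_in_quartet=4 acc=0xB6218C -> emit B6 21 8C, reset; bytes_emitted=6
After char 8 ('q'=42): chars_in_quartet=1 acc=0x2A bytes_emitted=6
After char 9 ('P'=15): chars_in_quartet=2 acc=0xA8F bytes_emitted=6
After char 10 ('y'=50): chars_in_quartet=3 acc=0x2A3F2 bytes_emitted=6
After char 11 ('1'=53): chars_in_quartet=4 acc=0xA8FCB5 -> emit A8 FC B5, reset; bytes_emitted=9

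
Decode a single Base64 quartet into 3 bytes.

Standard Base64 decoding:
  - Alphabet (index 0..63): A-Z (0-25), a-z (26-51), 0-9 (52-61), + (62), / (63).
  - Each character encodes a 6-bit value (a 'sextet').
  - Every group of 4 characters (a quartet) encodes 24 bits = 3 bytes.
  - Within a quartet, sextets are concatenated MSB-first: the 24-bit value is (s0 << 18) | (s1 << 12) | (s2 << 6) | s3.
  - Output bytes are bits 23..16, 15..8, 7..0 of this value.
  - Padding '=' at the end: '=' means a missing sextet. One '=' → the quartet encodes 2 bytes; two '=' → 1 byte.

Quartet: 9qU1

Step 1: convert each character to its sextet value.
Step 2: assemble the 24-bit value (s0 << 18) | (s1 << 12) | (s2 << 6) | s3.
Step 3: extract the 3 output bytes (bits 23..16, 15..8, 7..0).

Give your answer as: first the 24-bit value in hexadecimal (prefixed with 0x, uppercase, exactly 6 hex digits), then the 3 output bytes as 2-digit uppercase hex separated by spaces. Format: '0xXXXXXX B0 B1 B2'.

Sextets: 9=61, q=42, U=20, 1=53
24-bit: (61<<18) | (42<<12) | (20<<6) | 53
      = 0xF40000 | 0x02A000 | 0x000500 | 0x000035
      = 0xF6A535
Bytes: (v>>16)&0xFF=F6, (v>>8)&0xFF=A5, v&0xFF=35

Answer: 0xF6A535 F6 A5 35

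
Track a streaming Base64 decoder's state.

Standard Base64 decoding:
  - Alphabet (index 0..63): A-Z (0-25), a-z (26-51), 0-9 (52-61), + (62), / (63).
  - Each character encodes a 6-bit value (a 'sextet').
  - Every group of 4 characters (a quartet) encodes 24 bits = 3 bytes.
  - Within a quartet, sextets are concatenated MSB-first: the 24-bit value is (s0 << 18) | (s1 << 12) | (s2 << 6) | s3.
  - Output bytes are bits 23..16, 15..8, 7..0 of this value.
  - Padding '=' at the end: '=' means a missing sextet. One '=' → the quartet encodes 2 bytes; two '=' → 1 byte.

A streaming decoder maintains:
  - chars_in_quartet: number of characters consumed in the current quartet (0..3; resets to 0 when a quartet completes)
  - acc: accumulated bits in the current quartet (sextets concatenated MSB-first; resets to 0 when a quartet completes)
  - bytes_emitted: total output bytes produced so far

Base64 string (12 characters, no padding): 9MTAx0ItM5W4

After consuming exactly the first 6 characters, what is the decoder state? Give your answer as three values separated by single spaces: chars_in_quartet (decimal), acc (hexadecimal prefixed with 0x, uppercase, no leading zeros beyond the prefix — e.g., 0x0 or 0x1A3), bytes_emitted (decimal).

Answer: 2 0xC74 3

Derivation:
After char 0 ('9'=61): chars_in_quartet=1 acc=0x3D bytes_emitted=0
After char 1 ('M'=12): chars_in_quartet=2 acc=0xF4C bytes_emitted=0
After char 2 ('T'=19): chars_in_quartet=3 acc=0x3D313 bytes_emitted=0
After char 3 ('A'=0): chars_in_quartet=4 acc=0xF4C4C0 -> emit F4 C4 C0, reset; bytes_emitted=3
After char 4 ('x'=49): chars_in_quartet=1 acc=0x31 bytes_emitted=3
After char 5 ('0'=52): chars_in_quartet=2 acc=0xC74 bytes_emitted=3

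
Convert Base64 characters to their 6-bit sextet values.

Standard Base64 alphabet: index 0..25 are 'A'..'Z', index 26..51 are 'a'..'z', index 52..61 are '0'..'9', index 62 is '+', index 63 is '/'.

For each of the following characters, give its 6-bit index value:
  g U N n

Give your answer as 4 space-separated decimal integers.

Answer: 32 20 13 39

Derivation:
'g': a..z range, 26 + ord('g') − ord('a') = 32
'U': A..Z range, ord('U') − ord('A') = 20
'N': A..Z range, ord('N') − ord('A') = 13
'n': a..z range, 26 + ord('n') − ord('a') = 39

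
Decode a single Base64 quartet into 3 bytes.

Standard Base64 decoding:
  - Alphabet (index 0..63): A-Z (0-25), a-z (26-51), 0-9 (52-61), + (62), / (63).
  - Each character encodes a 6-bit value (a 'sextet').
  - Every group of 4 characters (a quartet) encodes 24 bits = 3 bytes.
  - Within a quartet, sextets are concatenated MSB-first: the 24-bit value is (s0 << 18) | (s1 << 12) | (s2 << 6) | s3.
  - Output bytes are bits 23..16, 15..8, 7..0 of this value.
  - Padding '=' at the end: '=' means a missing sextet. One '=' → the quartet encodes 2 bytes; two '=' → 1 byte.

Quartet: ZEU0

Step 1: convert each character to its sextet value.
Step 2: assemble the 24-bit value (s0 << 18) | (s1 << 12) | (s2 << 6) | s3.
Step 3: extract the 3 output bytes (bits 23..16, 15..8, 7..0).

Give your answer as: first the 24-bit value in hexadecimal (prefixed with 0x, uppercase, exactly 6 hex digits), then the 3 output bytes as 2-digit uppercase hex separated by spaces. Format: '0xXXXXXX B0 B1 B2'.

Sextets: Z=25, E=4, U=20, 0=52
24-bit: (25<<18) | (4<<12) | (20<<6) | 52
      = 0x640000 | 0x004000 | 0x000500 | 0x000034
      = 0x644534
Bytes: (v>>16)&0xFF=64, (v>>8)&0xFF=45, v&0xFF=34

Answer: 0x644534 64 45 34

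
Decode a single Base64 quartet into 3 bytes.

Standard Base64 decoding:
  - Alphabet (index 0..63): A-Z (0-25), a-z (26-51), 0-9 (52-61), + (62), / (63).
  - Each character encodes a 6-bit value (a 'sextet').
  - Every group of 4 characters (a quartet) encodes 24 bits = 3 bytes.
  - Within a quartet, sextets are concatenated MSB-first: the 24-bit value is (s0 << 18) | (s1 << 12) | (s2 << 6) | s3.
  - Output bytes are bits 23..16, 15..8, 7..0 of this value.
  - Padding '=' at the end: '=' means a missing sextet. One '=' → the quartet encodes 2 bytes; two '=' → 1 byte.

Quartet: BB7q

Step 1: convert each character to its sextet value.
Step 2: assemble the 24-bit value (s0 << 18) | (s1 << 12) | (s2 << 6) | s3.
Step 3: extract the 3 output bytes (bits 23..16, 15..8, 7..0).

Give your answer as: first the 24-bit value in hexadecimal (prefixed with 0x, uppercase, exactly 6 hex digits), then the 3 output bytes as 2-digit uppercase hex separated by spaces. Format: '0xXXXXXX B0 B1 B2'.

Sextets: B=1, B=1, 7=59, q=42
24-bit: (1<<18) | (1<<12) | (59<<6) | 42
      = 0x040000 | 0x001000 | 0x000EC0 | 0x00002A
      = 0x041EEA
Bytes: (v>>16)&0xFF=04, (v>>8)&0xFF=1E, v&0xFF=EA

Answer: 0x041EEA 04 1E EA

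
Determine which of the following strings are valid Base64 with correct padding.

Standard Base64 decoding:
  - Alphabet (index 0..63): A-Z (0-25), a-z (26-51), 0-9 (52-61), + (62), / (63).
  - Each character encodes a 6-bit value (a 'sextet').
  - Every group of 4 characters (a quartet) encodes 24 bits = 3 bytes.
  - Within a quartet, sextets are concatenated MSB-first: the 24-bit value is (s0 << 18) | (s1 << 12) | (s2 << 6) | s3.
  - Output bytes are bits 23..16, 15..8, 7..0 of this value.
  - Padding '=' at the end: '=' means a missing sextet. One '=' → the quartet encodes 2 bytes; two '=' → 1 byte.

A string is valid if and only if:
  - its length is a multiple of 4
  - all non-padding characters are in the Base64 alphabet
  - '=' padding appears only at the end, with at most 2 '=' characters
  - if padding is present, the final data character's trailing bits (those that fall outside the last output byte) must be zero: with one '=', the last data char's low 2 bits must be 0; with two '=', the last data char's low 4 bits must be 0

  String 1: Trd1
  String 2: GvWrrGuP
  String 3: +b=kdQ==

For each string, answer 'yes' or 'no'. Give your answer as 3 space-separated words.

Answer: yes yes no

Derivation:
String 1: 'Trd1' → valid
String 2: 'GvWrrGuP' → valid
String 3: '+b=kdQ==' → invalid (bad char(s): ['=']; '=' in middle)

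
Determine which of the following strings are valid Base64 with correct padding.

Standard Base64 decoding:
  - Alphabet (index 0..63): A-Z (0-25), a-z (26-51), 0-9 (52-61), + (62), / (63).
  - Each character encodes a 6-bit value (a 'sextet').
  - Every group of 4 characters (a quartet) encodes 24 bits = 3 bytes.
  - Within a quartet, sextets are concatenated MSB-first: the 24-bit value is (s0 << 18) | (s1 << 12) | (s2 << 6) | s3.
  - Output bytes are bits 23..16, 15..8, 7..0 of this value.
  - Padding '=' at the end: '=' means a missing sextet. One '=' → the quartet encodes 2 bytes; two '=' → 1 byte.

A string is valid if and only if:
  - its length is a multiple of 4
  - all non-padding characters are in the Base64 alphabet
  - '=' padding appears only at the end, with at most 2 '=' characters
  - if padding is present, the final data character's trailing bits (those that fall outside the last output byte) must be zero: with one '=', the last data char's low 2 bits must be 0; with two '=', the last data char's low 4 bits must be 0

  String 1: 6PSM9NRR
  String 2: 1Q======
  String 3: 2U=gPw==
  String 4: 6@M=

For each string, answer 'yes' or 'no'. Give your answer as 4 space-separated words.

String 1: '6PSM9NRR' → valid
String 2: '1Q======' → invalid (6 pad chars (max 2))
String 3: '2U=gPw==' → invalid (bad char(s): ['=']; '=' in middle)
String 4: '6@M=' → invalid (bad char(s): ['@'])

Answer: yes no no no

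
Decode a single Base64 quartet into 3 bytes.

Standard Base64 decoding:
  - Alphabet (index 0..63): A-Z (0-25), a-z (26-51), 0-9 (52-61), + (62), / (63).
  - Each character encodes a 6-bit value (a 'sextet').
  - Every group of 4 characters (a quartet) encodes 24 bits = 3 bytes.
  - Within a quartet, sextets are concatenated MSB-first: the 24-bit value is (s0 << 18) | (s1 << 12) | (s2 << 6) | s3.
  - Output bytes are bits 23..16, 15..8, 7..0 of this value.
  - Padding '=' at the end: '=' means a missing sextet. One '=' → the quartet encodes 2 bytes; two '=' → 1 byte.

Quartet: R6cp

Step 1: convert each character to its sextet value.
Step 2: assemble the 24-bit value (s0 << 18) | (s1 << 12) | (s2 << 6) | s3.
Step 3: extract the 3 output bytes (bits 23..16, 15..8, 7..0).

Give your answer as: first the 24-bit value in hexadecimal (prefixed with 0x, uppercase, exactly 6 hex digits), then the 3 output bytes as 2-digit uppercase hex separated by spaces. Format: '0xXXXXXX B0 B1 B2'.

Answer: 0x47A729 47 A7 29

Derivation:
Sextets: R=17, 6=58, c=28, p=41
24-bit: (17<<18) | (58<<12) | (28<<6) | 41
      = 0x440000 | 0x03A000 | 0x000700 | 0x000029
      = 0x47A729
Bytes: (v>>16)&0xFF=47, (v>>8)&0xFF=A7, v&0xFF=29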